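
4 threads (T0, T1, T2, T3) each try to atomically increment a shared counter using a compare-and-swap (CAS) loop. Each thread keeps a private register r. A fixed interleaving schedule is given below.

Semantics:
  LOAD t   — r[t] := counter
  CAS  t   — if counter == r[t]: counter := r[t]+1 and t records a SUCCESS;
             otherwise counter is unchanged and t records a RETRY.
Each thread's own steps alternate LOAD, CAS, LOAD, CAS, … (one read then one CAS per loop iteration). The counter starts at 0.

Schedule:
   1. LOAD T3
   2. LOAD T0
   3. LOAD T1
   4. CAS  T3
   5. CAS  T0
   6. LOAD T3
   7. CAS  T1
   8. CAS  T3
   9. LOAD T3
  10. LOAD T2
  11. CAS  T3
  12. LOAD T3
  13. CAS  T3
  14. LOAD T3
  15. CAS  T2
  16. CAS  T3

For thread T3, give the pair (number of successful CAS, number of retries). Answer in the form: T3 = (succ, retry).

step 1: T3 LOAD ⇒ load; ctr=0 reg=0
step 2: T0 LOAD ⇒ load; ctr=0 reg=0
step 3: T1 LOAD ⇒ load; ctr=0 reg=0
step 4: T3 CAS ⇒ ok; ctr=1 reg=0
step 5: T0 CAS ⇒ retry; ctr=1 reg=0
step 6: T3 LOAD ⇒ load; ctr=1 reg=1
step 7: T1 CAS ⇒ retry; ctr=1 reg=0
step 8: T3 CAS ⇒ ok; ctr=2 reg=1
step 9: T3 LOAD ⇒ load; ctr=2 reg=2
step 10: T2 LOAD ⇒ load; ctr=2 reg=2
step 11: T3 CAS ⇒ ok; ctr=3 reg=2
step 12: T3 LOAD ⇒ load; ctr=3 reg=3
step 13: T3 CAS ⇒ ok; ctr=4 reg=3
step 14: T3 LOAD ⇒ load; ctr=4 reg=4
step 15: T2 CAS ⇒ retry; ctr=4 reg=2
step 16: T3 CAS ⇒ ok; ctr=5 reg=4

T3 = (5, 0)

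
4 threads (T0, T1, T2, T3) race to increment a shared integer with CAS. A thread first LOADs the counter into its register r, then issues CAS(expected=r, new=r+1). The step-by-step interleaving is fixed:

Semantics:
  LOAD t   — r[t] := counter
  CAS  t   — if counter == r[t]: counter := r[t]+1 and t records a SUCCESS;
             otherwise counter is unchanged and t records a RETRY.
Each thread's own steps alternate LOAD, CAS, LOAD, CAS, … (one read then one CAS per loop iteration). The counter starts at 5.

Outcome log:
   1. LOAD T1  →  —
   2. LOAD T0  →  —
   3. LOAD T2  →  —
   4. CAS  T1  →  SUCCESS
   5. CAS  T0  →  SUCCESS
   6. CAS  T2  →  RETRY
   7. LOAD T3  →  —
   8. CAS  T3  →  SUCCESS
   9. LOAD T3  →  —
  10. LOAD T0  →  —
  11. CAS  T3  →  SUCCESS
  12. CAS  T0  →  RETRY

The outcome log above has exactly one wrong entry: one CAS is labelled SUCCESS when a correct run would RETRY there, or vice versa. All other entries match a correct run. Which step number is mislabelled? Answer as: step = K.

Reference trace:
1. LOAD T1 → mem=5 r[T1]=5 [LOAD]
2. LOAD T0 → mem=5 r[T0]=5 [LOAD]
3. LOAD T2 → mem=5 r[T2]=5 [LOAD]
4. CAS T1 → mem=6 r[T1]=5 [OK]
5. CAS T0 → mem=6 r[T0]=5 [RETRY]
6. CAS T2 → mem=6 r[T2]=5 [RETRY]
7. LOAD T3 → mem=6 r[T3]=6 [LOAD]
8. CAS T3 → mem=7 r[T3]=6 [OK]
9. LOAD T3 → mem=7 r[T3]=7 [LOAD]
10. LOAD T0 → mem=7 r[T0]=7 [LOAD]
11. CAS T3 → mem=8 r[T3]=7 [OK]
12. CAS T0 → mem=8 r[T0]=7 [RETRY]
Log disagrees first at step 5.

step = 5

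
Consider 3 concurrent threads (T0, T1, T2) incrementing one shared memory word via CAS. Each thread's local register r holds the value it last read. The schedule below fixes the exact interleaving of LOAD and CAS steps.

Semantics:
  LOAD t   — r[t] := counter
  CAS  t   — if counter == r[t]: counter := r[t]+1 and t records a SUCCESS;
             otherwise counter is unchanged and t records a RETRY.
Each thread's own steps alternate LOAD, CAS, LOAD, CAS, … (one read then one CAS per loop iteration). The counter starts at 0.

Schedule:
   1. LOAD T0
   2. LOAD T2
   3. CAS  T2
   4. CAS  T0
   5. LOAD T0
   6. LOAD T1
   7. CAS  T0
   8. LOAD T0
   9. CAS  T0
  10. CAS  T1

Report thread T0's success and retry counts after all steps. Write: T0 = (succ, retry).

#1 T0 reads 0
#2 T2 reads 0
#3 T2 CAS(0→1) writes; counter now 1
#4 T0 CAS(0→1) fails; counter now 1
#5 T0 reads 1
#6 T1 reads 1
#7 T0 CAS(1→2) writes; counter now 2
#8 T0 reads 2
#9 T0 CAS(2→3) writes; counter now 3
#10 T1 CAS(1→2) fails; counter now 3

T0 = (2, 1)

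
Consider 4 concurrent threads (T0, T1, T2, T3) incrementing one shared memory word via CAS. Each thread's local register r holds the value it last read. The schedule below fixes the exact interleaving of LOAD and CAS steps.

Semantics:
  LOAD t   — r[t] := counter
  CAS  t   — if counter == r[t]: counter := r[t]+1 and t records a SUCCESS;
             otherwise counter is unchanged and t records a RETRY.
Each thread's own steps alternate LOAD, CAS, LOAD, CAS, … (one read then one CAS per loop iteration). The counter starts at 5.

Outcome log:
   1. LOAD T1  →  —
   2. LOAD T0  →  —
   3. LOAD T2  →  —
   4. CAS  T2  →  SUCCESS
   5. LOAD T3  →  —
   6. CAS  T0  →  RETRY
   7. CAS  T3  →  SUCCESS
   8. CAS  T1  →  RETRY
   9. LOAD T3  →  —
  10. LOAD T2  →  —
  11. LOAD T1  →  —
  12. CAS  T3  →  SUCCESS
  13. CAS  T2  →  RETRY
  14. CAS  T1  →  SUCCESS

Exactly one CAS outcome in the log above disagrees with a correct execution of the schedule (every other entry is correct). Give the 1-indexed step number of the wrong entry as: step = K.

step = 14

Re-executing:
1. LOAD T1 → mem=5 r[T1]=5 [LOAD]
2. LOAD T0 → mem=5 r[T0]=5 [LOAD]
3. LOAD T2 → mem=5 r[T2]=5 [LOAD]
4. CAS T2 → mem=6 r[T2]=5 [OK]
5. LOAD T3 → mem=6 r[T3]=6 [LOAD]
6. CAS T0 → mem=6 r[T0]=5 [RETRY]
7. CAS T3 → mem=7 r[T3]=6 [OK]
8. CAS T1 → mem=7 r[T1]=5 [RETRY]
9. LOAD T3 → mem=7 r[T3]=7 [LOAD]
10. LOAD T2 → mem=7 r[T2]=7 [LOAD]
11. LOAD T1 → mem=7 r[T1]=7 [LOAD]
12. CAS T3 → mem=8 r[T3]=7 [OK]
13. CAS T2 → mem=8 r[T2]=7 [RETRY]
14. CAS T1 → mem=8 r[T1]=7 [RETRY]
Flip is step 14.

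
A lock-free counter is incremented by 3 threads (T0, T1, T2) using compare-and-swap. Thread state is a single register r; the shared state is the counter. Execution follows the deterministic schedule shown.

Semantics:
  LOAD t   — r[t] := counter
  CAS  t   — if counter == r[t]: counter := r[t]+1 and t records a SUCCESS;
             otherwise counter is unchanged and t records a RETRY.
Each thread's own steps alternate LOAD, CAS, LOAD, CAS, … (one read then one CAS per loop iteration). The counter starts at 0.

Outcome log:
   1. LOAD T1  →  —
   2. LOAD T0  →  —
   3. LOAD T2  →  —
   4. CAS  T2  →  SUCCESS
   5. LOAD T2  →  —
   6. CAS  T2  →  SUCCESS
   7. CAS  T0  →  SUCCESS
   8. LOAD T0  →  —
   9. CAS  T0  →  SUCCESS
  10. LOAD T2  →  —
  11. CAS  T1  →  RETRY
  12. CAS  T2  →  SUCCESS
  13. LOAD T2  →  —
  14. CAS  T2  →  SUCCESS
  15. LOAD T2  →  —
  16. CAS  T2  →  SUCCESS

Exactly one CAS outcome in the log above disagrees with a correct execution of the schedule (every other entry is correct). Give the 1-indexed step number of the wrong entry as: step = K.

Re-executing:
#1 T1 reads 0
#2 T0 reads 0
#3 T2 reads 0
#4 T2 CAS(0→1) writes; counter now 1
#5 T2 reads 1
#6 T2 CAS(1→2) writes; counter now 2
#7 T0 CAS(0→1) fails; counter now 2
#8 T0 reads 2
#9 T0 CAS(2→3) writes; counter now 3
#10 T2 reads 3
#11 T1 CAS(0→1) fails; counter now 3
#12 T2 CAS(3→4) writes; counter now 4
#13 T2 reads 4
#14 T2 CAS(4→5) writes; counter now 5
#15 T2 reads 5
#16 T2 CAS(5→6) writes; counter now 6
Log disagrees first at step 7.

step = 7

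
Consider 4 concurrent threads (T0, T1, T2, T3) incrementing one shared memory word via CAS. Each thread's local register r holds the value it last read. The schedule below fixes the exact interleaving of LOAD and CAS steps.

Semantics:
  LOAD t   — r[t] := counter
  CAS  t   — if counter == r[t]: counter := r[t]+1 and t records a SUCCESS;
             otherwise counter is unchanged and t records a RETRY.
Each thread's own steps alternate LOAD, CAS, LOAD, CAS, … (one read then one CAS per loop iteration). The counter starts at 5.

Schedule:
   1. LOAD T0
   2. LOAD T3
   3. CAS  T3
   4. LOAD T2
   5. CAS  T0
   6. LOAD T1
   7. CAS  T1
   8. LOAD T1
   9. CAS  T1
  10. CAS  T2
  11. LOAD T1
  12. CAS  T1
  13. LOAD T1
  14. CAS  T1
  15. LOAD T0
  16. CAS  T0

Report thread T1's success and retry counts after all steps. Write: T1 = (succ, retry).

#1 T0 reads 5
#2 T3 reads 5
#3 T3 CAS(5→6) writes; counter now 6
#4 T2 reads 6
#5 T0 CAS(5→6) fails; counter now 6
#6 T1 reads 6
#7 T1 CAS(6→7) writes; counter now 7
#8 T1 reads 7
#9 T1 CAS(7→8) writes; counter now 8
#10 T2 CAS(6→7) fails; counter now 8
#11 T1 reads 8
#12 T1 CAS(8→9) writes; counter now 9
#13 T1 reads 9
#14 T1 CAS(9→10) writes; counter now 10
#15 T0 reads 10
#16 T0 CAS(10→11) writes; counter now 11

T1 = (4, 0)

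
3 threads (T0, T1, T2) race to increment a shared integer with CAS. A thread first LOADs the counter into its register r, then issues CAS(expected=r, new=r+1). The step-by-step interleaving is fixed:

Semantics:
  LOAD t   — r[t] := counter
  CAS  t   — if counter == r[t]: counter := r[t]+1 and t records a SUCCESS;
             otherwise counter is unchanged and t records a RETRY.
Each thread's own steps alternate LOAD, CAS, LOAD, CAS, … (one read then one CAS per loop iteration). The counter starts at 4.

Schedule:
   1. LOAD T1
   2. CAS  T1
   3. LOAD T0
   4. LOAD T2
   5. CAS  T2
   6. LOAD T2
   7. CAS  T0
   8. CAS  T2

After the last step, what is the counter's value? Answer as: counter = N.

#1 T1 reads 4
#2 T1 CAS(4→5) writes; counter now 5
#3 T0 reads 5
#4 T2 reads 5
#5 T2 CAS(5→6) writes; counter now 6
#6 T2 reads 6
#7 T0 CAS(5→6) fails; counter now 6
#8 T2 CAS(6→7) writes; counter now 7

counter = 7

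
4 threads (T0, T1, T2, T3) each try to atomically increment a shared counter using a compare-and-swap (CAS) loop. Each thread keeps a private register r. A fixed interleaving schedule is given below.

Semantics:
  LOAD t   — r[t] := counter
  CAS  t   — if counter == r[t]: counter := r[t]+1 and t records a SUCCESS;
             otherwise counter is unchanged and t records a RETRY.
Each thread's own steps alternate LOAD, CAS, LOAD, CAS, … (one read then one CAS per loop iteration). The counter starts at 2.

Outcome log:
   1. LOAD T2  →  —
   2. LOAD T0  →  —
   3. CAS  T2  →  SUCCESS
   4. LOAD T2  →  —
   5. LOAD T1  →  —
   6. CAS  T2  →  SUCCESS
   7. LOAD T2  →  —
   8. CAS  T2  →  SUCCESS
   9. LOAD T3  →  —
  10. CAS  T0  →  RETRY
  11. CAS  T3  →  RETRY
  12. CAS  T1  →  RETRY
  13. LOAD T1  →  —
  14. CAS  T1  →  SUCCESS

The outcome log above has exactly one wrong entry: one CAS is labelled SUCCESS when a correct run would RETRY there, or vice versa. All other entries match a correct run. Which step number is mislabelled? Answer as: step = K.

step = 11

Correct run:
step 1: T2 LOAD ⇒ load; ctr=2 reg=2
step 2: T0 LOAD ⇒ load; ctr=2 reg=2
step 3: T2 CAS ⇒ ok; ctr=3 reg=2
step 4: T2 LOAD ⇒ load; ctr=3 reg=3
step 5: T1 LOAD ⇒ load; ctr=3 reg=3
step 6: T2 CAS ⇒ ok; ctr=4 reg=3
step 7: T2 LOAD ⇒ load; ctr=4 reg=4
step 8: T2 CAS ⇒ ok; ctr=5 reg=4
step 9: T3 LOAD ⇒ load; ctr=5 reg=5
step 10: T0 CAS ⇒ retry; ctr=5 reg=2
step 11: T3 CAS ⇒ ok; ctr=6 reg=5
step 12: T1 CAS ⇒ retry; ctr=6 reg=3
step 13: T1 LOAD ⇒ load; ctr=6 reg=6
step 14: T1 CAS ⇒ ok; ctr=7 reg=6
Flip is step 11.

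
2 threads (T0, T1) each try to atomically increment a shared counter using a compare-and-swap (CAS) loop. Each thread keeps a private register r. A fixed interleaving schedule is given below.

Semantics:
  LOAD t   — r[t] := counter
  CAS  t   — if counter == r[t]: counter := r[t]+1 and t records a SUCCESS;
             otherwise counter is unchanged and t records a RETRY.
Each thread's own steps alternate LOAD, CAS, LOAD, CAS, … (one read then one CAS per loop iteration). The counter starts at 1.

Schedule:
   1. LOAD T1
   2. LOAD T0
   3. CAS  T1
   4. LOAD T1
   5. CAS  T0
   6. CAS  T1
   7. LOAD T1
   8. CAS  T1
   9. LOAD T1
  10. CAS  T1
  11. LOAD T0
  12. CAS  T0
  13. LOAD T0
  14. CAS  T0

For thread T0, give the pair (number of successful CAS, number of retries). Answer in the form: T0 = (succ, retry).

#1 T1 reads 1
#2 T0 reads 1
#3 T1 CAS(1→2) writes; counter now 2
#4 T1 reads 2
#5 T0 CAS(1→2) fails; counter now 2
#6 T1 CAS(2→3) writes; counter now 3
#7 T1 reads 3
#8 T1 CAS(3→4) writes; counter now 4
#9 T1 reads 4
#10 T1 CAS(4→5) writes; counter now 5
#11 T0 reads 5
#12 T0 CAS(5→6) writes; counter now 6
#13 T0 reads 6
#14 T0 CAS(6→7) writes; counter now 7

T0 = (2, 1)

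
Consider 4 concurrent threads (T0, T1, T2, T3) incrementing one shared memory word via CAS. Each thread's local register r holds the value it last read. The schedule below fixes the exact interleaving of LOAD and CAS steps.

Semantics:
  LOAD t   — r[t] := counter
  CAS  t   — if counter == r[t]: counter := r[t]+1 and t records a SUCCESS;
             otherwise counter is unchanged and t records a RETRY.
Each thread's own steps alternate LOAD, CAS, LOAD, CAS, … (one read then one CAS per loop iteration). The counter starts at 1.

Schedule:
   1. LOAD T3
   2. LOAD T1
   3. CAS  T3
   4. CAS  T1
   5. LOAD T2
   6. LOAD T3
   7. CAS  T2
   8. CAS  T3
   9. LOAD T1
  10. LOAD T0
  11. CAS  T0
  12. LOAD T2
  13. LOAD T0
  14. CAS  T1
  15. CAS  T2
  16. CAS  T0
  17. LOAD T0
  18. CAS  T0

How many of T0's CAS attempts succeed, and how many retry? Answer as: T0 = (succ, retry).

T0 = (2, 1)

T3 LOAD — after: cnt=1, r=1 — load
T1 LOAD — after: cnt=1, r=1 — load
T3 CAS — after: cnt=2, r=1 — ok
T1 CAS — after: cnt=2, r=1 — retry
T2 LOAD — after: cnt=2, r=2 — load
T3 LOAD — after: cnt=2, r=2 — load
T2 CAS — after: cnt=3, r=2 — ok
T3 CAS — after: cnt=3, r=2 — retry
T1 LOAD — after: cnt=3, r=3 — load
T0 LOAD — after: cnt=3, r=3 — load
T0 CAS — after: cnt=4, r=3 — ok
T2 LOAD — after: cnt=4, r=4 — load
T0 LOAD — after: cnt=4, r=4 — load
T1 CAS — after: cnt=4, r=3 — retry
T2 CAS — after: cnt=5, r=4 — ok
T0 CAS — after: cnt=5, r=4 — retry
T0 LOAD — after: cnt=5, r=5 — load
T0 CAS — after: cnt=6, r=5 — ok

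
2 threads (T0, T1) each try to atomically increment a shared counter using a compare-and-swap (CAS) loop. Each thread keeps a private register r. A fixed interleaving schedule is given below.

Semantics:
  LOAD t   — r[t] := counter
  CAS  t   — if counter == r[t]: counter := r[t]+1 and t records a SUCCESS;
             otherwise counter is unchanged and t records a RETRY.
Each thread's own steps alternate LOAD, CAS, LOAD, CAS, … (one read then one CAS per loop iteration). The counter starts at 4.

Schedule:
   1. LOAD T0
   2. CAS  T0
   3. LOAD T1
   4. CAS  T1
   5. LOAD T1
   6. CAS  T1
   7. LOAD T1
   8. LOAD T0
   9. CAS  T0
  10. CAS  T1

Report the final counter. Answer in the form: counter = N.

[1] T0.load  rd  (counter 4, T0.r 4)
[2] T0.cas  hit  (counter 5, T0.r 4)
[3] T1.load  rd  (counter 5, T1.r 5)
[4] T1.cas  hit  (counter 6, T1.r 5)
[5] T1.load  rd  (counter 6, T1.r 6)
[6] T1.cas  hit  (counter 7, T1.r 6)
[7] T1.load  rd  (counter 7, T1.r 7)
[8] T0.load  rd  (counter 7, T0.r 7)
[9] T0.cas  hit  (counter 8, T0.r 7)
[10] T1.cas  miss  (counter 8, T1.r 7)

counter = 8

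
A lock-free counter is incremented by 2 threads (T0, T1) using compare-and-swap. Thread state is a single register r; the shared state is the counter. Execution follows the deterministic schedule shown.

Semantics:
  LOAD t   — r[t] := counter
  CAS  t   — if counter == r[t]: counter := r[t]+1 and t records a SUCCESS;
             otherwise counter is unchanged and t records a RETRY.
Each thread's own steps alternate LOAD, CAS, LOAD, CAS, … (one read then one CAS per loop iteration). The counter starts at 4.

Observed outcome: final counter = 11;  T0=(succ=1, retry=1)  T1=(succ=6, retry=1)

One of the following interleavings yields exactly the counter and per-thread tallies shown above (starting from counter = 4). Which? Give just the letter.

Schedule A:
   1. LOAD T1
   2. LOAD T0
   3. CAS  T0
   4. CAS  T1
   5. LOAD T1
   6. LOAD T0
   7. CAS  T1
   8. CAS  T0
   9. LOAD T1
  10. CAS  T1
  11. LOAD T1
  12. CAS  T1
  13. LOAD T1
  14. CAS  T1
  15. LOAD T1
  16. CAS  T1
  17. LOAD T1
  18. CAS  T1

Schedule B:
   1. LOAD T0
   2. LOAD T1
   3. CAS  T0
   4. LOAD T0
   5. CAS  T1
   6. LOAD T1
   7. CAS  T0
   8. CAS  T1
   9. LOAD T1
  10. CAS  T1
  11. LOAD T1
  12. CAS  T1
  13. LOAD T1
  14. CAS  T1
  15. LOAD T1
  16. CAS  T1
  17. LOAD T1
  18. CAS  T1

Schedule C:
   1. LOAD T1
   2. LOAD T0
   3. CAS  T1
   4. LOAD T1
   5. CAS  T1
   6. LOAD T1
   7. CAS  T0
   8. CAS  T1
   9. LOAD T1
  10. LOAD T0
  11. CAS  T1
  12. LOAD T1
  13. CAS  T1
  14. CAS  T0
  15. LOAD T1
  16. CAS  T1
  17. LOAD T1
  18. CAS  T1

A

Simulating candidate A:
T1 LOAD — after: cnt=4, r=4 — load
T0 LOAD — after: cnt=4, r=4 — load
T0 CAS — after: cnt=5, r=4 — ok
T1 CAS — after: cnt=5, r=4 — retry
T1 LOAD — after: cnt=5, r=5 — load
T0 LOAD — after: cnt=5, r=5 — load
T1 CAS — after: cnt=6, r=5 — ok
T0 CAS — after: cnt=6, r=5 — retry
T1 LOAD — after: cnt=6, r=6 — load
T1 CAS — after: cnt=7, r=6 — ok
T1 LOAD — after: cnt=7, r=7 — load
T1 CAS — after: cnt=8, r=7 — ok
T1 LOAD — after: cnt=8, r=8 — load
T1 CAS — after: cnt=9, r=8 — ok
T1 LOAD — after: cnt=9, r=9 — load
T1 CAS — after: cnt=10, r=9 — ok
T1 LOAD — after: cnt=10, r=10 — load
T1 CAS — after: cnt=11, r=10 — ok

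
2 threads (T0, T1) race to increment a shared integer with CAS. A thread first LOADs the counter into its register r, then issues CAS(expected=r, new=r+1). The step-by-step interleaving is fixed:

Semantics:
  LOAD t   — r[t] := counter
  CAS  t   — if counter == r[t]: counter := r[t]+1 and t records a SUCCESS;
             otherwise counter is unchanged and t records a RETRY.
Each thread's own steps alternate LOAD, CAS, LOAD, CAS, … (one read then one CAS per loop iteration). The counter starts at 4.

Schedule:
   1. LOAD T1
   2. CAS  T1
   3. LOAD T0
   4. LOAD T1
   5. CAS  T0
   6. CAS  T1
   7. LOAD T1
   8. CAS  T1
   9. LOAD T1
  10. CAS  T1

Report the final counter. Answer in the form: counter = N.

counter = 8

step 1: T1 LOAD ⇒ load; ctr=4 reg=4
step 2: T1 CAS ⇒ ok; ctr=5 reg=4
step 3: T0 LOAD ⇒ load; ctr=5 reg=5
step 4: T1 LOAD ⇒ load; ctr=5 reg=5
step 5: T0 CAS ⇒ ok; ctr=6 reg=5
step 6: T1 CAS ⇒ retry; ctr=6 reg=5
step 7: T1 LOAD ⇒ load; ctr=6 reg=6
step 8: T1 CAS ⇒ ok; ctr=7 reg=6
step 9: T1 LOAD ⇒ load; ctr=7 reg=7
step 10: T1 CAS ⇒ ok; ctr=8 reg=7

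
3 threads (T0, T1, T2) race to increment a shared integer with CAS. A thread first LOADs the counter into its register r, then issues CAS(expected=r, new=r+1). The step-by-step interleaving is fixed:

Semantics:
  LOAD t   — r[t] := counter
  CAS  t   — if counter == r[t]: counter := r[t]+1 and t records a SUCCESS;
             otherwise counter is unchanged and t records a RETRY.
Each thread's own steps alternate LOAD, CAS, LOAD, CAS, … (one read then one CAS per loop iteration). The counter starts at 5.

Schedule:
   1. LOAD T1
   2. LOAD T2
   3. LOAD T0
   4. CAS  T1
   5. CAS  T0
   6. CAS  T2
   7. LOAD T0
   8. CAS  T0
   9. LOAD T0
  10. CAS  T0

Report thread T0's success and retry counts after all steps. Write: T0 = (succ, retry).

step 1: T1 LOAD ⇒ load; ctr=5 reg=5
step 2: T2 LOAD ⇒ load; ctr=5 reg=5
step 3: T0 LOAD ⇒ load; ctr=5 reg=5
step 4: T1 CAS ⇒ ok; ctr=6 reg=5
step 5: T0 CAS ⇒ retry; ctr=6 reg=5
step 6: T2 CAS ⇒ retry; ctr=6 reg=5
step 7: T0 LOAD ⇒ load; ctr=6 reg=6
step 8: T0 CAS ⇒ ok; ctr=7 reg=6
step 9: T0 LOAD ⇒ load; ctr=7 reg=7
step 10: T0 CAS ⇒ ok; ctr=8 reg=7

T0 = (2, 1)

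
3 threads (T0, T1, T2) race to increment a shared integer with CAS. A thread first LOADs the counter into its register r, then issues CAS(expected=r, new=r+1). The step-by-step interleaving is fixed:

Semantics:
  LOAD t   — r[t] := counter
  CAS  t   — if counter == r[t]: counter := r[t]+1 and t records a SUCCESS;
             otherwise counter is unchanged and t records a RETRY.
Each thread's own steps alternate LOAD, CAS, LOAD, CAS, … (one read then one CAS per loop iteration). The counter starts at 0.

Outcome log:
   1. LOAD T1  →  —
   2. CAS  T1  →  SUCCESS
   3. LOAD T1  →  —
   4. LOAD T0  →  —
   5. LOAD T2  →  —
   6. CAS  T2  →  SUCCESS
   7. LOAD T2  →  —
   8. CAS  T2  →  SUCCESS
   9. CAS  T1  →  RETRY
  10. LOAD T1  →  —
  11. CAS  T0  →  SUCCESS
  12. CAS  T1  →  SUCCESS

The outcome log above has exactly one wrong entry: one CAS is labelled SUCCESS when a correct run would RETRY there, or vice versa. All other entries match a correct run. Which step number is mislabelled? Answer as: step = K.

Correct run:
[1] T1.load  rd  (counter 0, T1.r 0)
[2] T1.cas  hit  (counter 1, T1.r 0)
[3] T1.load  rd  (counter 1, T1.r 1)
[4] T0.load  rd  (counter 1, T0.r 1)
[5] T2.load  rd  (counter 1, T2.r 1)
[6] T2.cas  hit  (counter 2, T2.r 1)
[7] T2.load  rd  (counter 2, T2.r 2)
[8] T2.cas  hit  (counter 3, T2.r 2)
[9] T1.cas  miss  (counter 3, T1.r 1)
[10] T1.load  rd  (counter 3, T1.r 3)
[11] T0.cas  miss  (counter 3, T0.r 1)
[12] T1.cas  hit  (counter 4, T1.r 3)
Flip is step 11.

step = 11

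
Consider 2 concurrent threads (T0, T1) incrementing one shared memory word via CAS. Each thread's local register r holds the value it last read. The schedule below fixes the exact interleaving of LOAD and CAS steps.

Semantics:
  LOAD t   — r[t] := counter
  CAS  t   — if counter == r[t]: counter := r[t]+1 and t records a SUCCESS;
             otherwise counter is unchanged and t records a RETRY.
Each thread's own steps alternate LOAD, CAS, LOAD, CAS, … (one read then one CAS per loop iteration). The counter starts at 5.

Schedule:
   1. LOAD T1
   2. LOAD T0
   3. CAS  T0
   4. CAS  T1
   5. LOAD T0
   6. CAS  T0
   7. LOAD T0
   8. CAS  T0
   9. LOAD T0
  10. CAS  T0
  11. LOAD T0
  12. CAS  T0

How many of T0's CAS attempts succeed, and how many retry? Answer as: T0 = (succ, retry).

T0 = (5, 0)

[1] T1.load  rd  (counter 5, T1.r 5)
[2] T0.load  rd  (counter 5, T0.r 5)
[3] T0.cas  hit  (counter 6, T0.r 5)
[4] T1.cas  miss  (counter 6, T1.r 5)
[5] T0.load  rd  (counter 6, T0.r 6)
[6] T0.cas  hit  (counter 7, T0.r 6)
[7] T0.load  rd  (counter 7, T0.r 7)
[8] T0.cas  hit  (counter 8, T0.r 7)
[9] T0.load  rd  (counter 8, T0.r 8)
[10] T0.cas  hit  (counter 9, T0.r 8)
[11] T0.load  rd  (counter 9, T0.r 9)
[12] T0.cas  hit  (counter 10, T0.r 9)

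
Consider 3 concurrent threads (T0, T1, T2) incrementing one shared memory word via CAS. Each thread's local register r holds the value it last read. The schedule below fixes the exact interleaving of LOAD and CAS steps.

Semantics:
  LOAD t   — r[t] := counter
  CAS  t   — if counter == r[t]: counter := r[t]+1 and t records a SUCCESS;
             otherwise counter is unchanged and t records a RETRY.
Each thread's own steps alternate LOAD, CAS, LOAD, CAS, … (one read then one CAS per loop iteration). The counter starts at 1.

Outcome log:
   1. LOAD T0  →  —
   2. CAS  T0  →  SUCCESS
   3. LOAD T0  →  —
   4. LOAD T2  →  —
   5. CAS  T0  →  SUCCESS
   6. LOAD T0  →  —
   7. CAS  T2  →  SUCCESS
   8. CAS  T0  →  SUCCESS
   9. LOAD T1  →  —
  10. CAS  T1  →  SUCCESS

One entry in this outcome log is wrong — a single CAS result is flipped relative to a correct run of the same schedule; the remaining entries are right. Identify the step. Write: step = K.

step = 7

Reference trace:
#1 T0 reads 1
#2 T0 CAS(1→2) writes; counter now 2
#3 T0 reads 2
#4 T2 reads 2
#5 T0 CAS(2→3) writes; counter now 3
#6 T0 reads 3
#7 T2 CAS(2→3) fails; counter now 3
#8 T0 CAS(3→4) writes; counter now 4
#9 T1 reads 4
#10 T1 CAS(4→5) writes; counter now 5
Flip is step 7.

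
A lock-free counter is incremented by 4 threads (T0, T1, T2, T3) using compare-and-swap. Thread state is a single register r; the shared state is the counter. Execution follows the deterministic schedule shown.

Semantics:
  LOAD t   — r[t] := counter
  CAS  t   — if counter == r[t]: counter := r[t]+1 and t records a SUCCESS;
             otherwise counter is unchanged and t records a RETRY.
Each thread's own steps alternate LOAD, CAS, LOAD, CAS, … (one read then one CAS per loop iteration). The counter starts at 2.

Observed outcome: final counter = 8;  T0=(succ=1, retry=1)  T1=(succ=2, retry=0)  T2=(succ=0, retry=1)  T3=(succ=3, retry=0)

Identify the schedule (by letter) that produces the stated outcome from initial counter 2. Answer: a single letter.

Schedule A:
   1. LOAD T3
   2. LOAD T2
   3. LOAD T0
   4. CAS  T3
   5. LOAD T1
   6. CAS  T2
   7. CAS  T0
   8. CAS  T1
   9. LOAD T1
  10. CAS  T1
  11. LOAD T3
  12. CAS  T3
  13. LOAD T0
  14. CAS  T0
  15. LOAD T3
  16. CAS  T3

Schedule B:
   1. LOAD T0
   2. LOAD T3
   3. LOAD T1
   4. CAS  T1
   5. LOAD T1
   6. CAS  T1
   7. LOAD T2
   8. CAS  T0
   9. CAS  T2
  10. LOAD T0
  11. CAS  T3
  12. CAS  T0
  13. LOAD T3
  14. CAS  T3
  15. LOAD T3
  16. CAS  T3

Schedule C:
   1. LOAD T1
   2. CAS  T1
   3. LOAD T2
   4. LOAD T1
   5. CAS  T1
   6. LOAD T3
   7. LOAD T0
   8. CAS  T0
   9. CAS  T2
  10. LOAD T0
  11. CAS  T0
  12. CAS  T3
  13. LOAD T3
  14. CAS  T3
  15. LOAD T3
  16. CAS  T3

Run A:
T3 LOAD — after: cnt=2, r=2 — load
T2 LOAD — after: cnt=2, r=2 — load
T0 LOAD — after: cnt=2, r=2 — load
T3 CAS — after: cnt=3, r=2 — ok
T1 LOAD — after: cnt=3, r=3 — load
T2 CAS — after: cnt=3, r=2 — retry
T0 CAS — after: cnt=3, r=2 — retry
T1 CAS — after: cnt=4, r=3 — ok
T1 LOAD — after: cnt=4, r=4 — load
T1 CAS — after: cnt=5, r=4 — ok
T3 LOAD — after: cnt=5, r=5 — load
T3 CAS — after: cnt=6, r=5 — ok
T0 LOAD — after: cnt=6, r=6 — load
T0 CAS — after: cnt=7, r=6 — ok
T3 LOAD — after: cnt=7, r=7 — load
T3 CAS — after: cnt=8, r=7 — ok

A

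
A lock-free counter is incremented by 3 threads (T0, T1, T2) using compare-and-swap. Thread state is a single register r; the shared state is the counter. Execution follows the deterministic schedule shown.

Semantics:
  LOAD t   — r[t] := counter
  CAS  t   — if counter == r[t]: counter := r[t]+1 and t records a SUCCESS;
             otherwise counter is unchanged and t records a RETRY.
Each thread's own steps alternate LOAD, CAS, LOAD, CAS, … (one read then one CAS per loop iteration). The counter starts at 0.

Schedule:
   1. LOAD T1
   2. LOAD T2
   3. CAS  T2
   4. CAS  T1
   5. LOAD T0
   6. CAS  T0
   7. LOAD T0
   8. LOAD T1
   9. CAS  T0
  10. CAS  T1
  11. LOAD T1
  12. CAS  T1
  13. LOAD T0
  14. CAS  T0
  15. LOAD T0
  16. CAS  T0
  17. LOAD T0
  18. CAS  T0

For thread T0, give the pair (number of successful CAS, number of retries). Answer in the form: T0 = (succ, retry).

step 1: T1 LOAD ⇒ load; ctr=0 reg=0
step 2: T2 LOAD ⇒ load; ctr=0 reg=0
step 3: T2 CAS ⇒ ok; ctr=1 reg=0
step 4: T1 CAS ⇒ retry; ctr=1 reg=0
step 5: T0 LOAD ⇒ load; ctr=1 reg=1
step 6: T0 CAS ⇒ ok; ctr=2 reg=1
step 7: T0 LOAD ⇒ load; ctr=2 reg=2
step 8: T1 LOAD ⇒ load; ctr=2 reg=2
step 9: T0 CAS ⇒ ok; ctr=3 reg=2
step 10: T1 CAS ⇒ retry; ctr=3 reg=2
step 11: T1 LOAD ⇒ load; ctr=3 reg=3
step 12: T1 CAS ⇒ ok; ctr=4 reg=3
step 13: T0 LOAD ⇒ load; ctr=4 reg=4
step 14: T0 CAS ⇒ ok; ctr=5 reg=4
step 15: T0 LOAD ⇒ load; ctr=5 reg=5
step 16: T0 CAS ⇒ ok; ctr=6 reg=5
step 17: T0 LOAD ⇒ load; ctr=6 reg=6
step 18: T0 CAS ⇒ ok; ctr=7 reg=6

T0 = (5, 0)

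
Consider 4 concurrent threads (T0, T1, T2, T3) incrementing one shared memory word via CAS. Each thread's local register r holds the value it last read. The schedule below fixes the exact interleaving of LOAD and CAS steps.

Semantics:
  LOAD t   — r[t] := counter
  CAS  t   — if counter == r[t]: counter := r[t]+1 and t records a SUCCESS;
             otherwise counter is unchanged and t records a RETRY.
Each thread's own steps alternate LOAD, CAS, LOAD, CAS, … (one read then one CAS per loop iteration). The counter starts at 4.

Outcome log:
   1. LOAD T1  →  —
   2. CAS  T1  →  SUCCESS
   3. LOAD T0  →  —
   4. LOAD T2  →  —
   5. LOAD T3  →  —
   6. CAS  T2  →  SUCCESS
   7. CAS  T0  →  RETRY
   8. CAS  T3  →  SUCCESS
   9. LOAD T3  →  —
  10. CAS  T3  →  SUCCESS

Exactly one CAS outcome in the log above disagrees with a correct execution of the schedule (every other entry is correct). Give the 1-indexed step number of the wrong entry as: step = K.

step = 8

Re-executing:
T1 LOAD — after: cnt=4, r=4 — load
T1 CAS — after: cnt=5, r=4 — ok
T0 LOAD — after: cnt=5, r=5 — load
T2 LOAD — after: cnt=5, r=5 — load
T3 LOAD — after: cnt=5, r=5 — load
T2 CAS — after: cnt=6, r=5 — ok
T0 CAS — after: cnt=6, r=5 — retry
T3 CAS — after: cnt=6, r=5 — retry
T3 LOAD — after: cnt=6, r=6 — load
T3 CAS — after: cnt=7, r=6 — ok
Log disagrees first at step 8.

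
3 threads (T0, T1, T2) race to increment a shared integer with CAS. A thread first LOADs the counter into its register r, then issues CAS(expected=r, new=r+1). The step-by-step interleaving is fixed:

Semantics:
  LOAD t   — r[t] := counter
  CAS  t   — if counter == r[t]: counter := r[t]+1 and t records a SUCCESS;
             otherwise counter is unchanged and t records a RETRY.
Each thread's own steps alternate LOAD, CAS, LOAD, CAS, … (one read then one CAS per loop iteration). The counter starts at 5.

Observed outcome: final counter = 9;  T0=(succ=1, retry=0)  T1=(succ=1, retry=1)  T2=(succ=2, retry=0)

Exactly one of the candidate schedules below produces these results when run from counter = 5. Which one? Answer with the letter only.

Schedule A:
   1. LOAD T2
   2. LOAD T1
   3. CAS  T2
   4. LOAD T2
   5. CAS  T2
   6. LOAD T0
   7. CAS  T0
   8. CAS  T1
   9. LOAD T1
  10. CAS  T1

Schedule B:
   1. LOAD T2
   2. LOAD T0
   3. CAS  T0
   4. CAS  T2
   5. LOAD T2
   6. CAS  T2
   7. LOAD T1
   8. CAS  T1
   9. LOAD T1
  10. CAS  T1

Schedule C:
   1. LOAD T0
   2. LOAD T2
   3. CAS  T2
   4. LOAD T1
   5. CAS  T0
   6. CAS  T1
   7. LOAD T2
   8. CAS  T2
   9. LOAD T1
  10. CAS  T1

A

Run A:
step 1: T2 LOAD ⇒ load; ctr=5 reg=5
step 2: T1 LOAD ⇒ load; ctr=5 reg=5
step 3: T2 CAS ⇒ ok; ctr=6 reg=5
step 4: T2 LOAD ⇒ load; ctr=6 reg=6
step 5: T2 CAS ⇒ ok; ctr=7 reg=6
step 6: T0 LOAD ⇒ load; ctr=7 reg=7
step 7: T0 CAS ⇒ ok; ctr=8 reg=7
step 8: T1 CAS ⇒ retry; ctr=8 reg=5
step 9: T1 LOAD ⇒ load; ctr=8 reg=8
step 10: T1 CAS ⇒ ok; ctr=9 reg=8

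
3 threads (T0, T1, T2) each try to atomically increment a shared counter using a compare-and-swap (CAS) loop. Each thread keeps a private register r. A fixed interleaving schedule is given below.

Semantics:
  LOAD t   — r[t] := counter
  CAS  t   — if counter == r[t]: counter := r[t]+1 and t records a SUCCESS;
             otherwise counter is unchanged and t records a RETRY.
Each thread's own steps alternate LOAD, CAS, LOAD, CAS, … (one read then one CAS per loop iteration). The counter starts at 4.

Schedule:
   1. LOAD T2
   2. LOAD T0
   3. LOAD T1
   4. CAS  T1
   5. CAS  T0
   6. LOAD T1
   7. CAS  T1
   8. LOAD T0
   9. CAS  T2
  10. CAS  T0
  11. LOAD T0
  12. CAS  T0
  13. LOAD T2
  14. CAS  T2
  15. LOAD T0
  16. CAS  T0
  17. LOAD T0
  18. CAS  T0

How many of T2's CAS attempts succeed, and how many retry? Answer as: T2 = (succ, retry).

T2 = (1, 1)

1. LOAD T2 → mem=4 r[T2]=4 [LOAD]
2. LOAD T0 → mem=4 r[T0]=4 [LOAD]
3. LOAD T1 → mem=4 r[T1]=4 [LOAD]
4. CAS T1 → mem=5 r[T1]=4 [OK]
5. CAS T0 → mem=5 r[T0]=4 [RETRY]
6. LOAD T1 → mem=5 r[T1]=5 [LOAD]
7. CAS T1 → mem=6 r[T1]=5 [OK]
8. LOAD T0 → mem=6 r[T0]=6 [LOAD]
9. CAS T2 → mem=6 r[T2]=4 [RETRY]
10. CAS T0 → mem=7 r[T0]=6 [OK]
11. LOAD T0 → mem=7 r[T0]=7 [LOAD]
12. CAS T0 → mem=8 r[T0]=7 [OK]
13. LOAD T2 → mem=8 r[T2]=8 [LOAD]
14. CAS T2 → mem=9 r[T2]=8 [OK]
15. LOAD T0 → mem=9 r[T0]=9 [LOAD]
16. CAS T0 → mem=10 r[T0]=9 [OK]
17. LOAD T0 → mem=10 r[T0]=10 [LOAD]
18. CAS T0 → mem=11 r[T0]=10 [OK]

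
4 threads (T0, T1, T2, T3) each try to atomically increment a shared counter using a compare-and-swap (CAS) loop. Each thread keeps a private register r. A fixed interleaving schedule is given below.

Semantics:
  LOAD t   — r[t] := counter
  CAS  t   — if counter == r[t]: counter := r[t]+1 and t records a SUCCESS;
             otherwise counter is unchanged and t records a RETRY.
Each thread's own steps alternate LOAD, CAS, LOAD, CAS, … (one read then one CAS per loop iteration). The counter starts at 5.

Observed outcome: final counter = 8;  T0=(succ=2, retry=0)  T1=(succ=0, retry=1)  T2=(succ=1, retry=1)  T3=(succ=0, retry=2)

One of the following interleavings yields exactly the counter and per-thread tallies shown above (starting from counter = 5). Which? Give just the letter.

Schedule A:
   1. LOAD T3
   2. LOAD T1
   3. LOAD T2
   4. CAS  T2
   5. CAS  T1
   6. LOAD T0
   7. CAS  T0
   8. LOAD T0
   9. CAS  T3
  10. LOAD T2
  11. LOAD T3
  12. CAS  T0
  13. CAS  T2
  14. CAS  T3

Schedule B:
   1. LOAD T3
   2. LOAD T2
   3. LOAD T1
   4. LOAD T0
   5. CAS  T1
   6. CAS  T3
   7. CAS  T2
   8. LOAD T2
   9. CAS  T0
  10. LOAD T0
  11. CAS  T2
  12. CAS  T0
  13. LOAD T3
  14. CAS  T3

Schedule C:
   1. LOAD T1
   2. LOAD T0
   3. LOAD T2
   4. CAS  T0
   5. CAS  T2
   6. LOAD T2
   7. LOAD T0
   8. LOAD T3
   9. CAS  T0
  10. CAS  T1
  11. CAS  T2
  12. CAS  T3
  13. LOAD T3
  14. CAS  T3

A

Tracing schedule A:
step 1: T3 LOAD ⇒ load; ctr=5 reg=5
step 2: T1 LOAD ⇒ load; ctr=5 reg=5
step 3: T2 LOAD ⇒ load; ctr=5 reg=5
step 4: T2 CAS ⇒ ok; ctr=6 reg=5
step 5: T1 CAS ⇒ retry; ctr=6 reg=5
step 6: T0 LOAD ⇒ load; ctr=6 reg=6
step 7: T0 CAS ⇒ ok; ctr=7 reg=6
step 8: T0 LOAD ⇒ load; ctr=7 reg=7
step 9: T3 CAS ⇒ retry; ctr=7 reg=5
step 10: T2 LOAD ⇒ load; ctr=7 reg=7
step 11: T3 LOAD ⇒ load; ctr=7 reg=7
step 12: T0 CAS ⇒ ok; ctr=8 reg=7
step 13: T2 CAS ⇒ retry; ctr=8 reg=7
step 14: T3 CAS ⇒ retry; ctr=8 reg=7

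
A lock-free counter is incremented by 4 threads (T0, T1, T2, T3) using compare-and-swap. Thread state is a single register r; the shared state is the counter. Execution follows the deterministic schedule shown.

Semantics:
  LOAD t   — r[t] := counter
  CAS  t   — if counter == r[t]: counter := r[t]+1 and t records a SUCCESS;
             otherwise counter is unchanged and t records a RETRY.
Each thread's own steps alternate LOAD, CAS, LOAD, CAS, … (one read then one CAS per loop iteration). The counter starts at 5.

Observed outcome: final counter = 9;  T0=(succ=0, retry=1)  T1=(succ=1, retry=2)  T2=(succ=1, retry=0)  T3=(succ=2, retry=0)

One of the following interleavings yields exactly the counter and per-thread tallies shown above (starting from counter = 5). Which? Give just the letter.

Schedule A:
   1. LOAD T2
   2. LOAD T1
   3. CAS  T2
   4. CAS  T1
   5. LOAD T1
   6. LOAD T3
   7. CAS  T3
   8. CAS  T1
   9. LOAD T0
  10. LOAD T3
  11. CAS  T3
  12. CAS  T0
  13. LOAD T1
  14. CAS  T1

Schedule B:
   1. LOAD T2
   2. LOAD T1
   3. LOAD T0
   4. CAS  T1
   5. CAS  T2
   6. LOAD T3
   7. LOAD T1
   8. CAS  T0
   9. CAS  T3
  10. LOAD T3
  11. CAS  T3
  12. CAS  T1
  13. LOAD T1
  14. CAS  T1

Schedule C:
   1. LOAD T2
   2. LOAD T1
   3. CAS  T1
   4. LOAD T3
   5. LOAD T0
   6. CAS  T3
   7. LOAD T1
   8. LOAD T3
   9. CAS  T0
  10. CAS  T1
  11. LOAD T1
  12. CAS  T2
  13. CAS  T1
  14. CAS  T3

A

Simulating candidate A:
[1] T2.load  rd  (counter 5, T2.r 5)
[2] T1.load  rd  (counter 5, T1.r 5)
[3] T2.cas  hit  (counter 6, T2.r 5)
[4] T1.cas  miss  (counter 6, T1.r 5)
[5] T1.load  rd  (counter 6, T1.r 6)
[6] T3.load  rd  (counter 6, T3.r 6)
[7] T3.cas  hit  (counter 7, T3.r 6)
[8] T1.cas  miss  (counter 7, T1.r 6)
[9] T0.load  rd  (counter 7, T0.r 7)
[10] T3.load  rd  (counter 7, T3.r 7)
[11] T3.cas  hit  (counter 8, T3.r 7)
[12] T0.cas  miss  (counter 8, T0.r 7)
[13] T1.load  rd  (counter 8, T1.r 8)
[14] T1.cas  hit  (counter 9, T1.r 8)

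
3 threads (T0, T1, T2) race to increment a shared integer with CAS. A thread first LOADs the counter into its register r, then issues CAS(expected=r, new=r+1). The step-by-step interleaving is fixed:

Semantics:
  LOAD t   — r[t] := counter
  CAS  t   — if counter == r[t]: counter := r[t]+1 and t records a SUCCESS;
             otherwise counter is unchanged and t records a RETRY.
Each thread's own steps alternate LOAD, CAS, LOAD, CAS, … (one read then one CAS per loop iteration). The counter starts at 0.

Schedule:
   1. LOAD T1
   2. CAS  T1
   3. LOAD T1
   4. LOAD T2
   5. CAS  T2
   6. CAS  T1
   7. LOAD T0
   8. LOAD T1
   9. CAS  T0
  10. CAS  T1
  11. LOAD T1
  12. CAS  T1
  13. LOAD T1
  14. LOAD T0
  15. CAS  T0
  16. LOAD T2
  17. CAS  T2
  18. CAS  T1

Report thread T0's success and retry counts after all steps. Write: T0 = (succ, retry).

T0 = (2, 0)

1. LOAD T1 → mem=0 r[T1]=0 [LOAD]
2. CAS T1 → mem=1 r[T1]=0 [OK]
3. LOAD T1 → mem=1 r[T1]=1 [LOAD]
4. LOAD T2 → mem=1 r[T2]=1 [LOAD]
5. CAS T2 → mem=2 r[T2]=1 [OK]
6. CAS T1 → mem=2 r[T1]=1 [RETRY]
7. LOAD T0 → mem=2 r[T0]=2 [LOAD]
8. LOAD T1 → mem=2 r[T1]=2 [LOAD]
9. CAS T0 → mem=3 r[T0]=2 [OK]
10. CAS T1 → mem=3 r[T1]=2 [RETRY]
11. LOAD T1 → mem=3 r[T1]=3 [LOAD]
12. CAS T1 → mem=4 r[T1]=3 [OK]
13. LOAD T1 → mem=4 r[T1]=4 [LOAD]
14. LOAD T0 → mem=4 r[T0]=4 [LOAD]
15. CAS T0 → mem=5 r[T0]=4 [OK]
16. LOAD T2 → mem=5 r[T2]=5 [LOAD]
17. CAS T2 → mem=6 r[T2]=5 [OK]
18. CAS T1 → mem=6 r[T1]=4 [RETRY]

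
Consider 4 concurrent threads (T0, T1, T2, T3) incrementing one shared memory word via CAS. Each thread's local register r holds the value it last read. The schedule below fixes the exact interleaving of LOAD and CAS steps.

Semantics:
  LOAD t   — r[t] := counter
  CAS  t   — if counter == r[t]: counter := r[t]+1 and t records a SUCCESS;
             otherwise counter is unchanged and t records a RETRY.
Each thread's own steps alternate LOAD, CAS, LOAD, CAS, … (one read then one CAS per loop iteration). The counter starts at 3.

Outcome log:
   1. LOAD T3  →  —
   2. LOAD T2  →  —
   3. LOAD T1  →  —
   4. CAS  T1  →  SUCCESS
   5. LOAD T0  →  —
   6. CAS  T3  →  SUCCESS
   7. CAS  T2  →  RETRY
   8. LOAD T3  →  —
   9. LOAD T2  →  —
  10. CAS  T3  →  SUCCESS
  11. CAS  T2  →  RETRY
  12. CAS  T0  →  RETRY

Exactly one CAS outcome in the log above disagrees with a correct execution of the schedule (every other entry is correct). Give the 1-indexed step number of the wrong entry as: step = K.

Correct run:
#1 T3 reads 3
#2 T2 reads 3
#3 T1 reads 3
#4 T1 CAS(3→4) writes; counter now 4
#5 T0 reads 4
#6 T3 CAS(3→4) fails; counter now 4
#7 T2 CAS(3→4) fails; counter now 4
#8 T3 reads 4
#9 T2 reads 4
#10 T3 CAS(4→5) writes; counter now 5
#11 T2 CAS(4→5) fails; counter now 5
#12 T0 CAS(4→5) fails; counter now 5
Mismatch at 6.

step = 6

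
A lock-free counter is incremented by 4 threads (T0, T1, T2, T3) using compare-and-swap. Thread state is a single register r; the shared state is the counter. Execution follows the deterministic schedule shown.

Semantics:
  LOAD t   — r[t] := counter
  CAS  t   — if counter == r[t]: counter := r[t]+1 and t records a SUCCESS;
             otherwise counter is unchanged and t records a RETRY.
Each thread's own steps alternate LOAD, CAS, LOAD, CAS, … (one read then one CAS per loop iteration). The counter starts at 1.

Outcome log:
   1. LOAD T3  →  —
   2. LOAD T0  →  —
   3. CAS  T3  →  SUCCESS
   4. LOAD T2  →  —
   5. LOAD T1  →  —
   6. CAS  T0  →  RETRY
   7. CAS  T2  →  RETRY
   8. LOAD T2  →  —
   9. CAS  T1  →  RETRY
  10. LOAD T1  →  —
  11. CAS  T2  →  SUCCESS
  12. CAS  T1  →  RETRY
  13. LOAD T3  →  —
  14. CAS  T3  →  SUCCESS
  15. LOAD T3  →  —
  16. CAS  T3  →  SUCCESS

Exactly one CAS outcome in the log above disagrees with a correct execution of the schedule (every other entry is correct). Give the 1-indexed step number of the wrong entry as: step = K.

step = 7

Reference trace:
T3 LOAD — after: cnt=1, r=1 — load
T0 LOAD — after: cnt=1, r=1 — load
T3 CAS — after: cnt=2, r=1 — ok
T2 LOAD — after: cnt=2, r=2 — load
T1 LOAD — after: cnt=2, r=2 — load
T0 CAS — after: cnt=2, r=1 — retry
T2 CAS — after: cnt=3, r=2 — ok
T2 LOAD — after: cnt=3, r=3 — load
T1 CAS — after: cnt=3, r=2 — retry
T1 LOAD — after: cnt=3, r=3 — load
T2 CAS — after: cnt=4, r=3 — ok
T1 CAS — after: cnt=4, r=3 — retry
T3 LOAD — after: cnt=4, r=4 — load
T3 CAS — after: cnt=5, r=4 — ok
T3 LOAD — after: cnt=5, r=5 — load
T3 CAS — after: cnt=6, r=5 — ok
Flip is step 7.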